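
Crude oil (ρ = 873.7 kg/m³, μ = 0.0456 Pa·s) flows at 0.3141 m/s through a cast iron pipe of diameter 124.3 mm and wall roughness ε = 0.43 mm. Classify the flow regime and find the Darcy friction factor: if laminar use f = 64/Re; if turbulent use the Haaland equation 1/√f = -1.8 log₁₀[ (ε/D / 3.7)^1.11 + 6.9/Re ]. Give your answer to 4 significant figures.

Re = ρVD/μ = 873.7·0.3141·0.1243/0.0456 = 748.1.
Re < 2300 → laminar, so f = 64/Re = 0.08555 (roughness is irrelevant in laminar flow).

f ≈ 0.08555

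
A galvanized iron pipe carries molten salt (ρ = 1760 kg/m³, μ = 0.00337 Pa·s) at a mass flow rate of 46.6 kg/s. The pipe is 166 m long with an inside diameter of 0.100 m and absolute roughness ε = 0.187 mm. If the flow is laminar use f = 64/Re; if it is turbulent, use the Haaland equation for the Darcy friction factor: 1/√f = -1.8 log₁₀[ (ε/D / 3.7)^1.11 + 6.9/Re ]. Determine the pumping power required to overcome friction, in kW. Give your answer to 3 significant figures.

P ≈ 10.5 kW

A = πD²/4 = π(0.1)²/4 = 0.007854 m²; mean velocity V = ṁ/(ρA) = 46.6/(1760 · 0.007854) = 3.371 m/s.
Reynolds number Re = ρVD/μ = 1760 · 3.371 · 0.1 / 0.00337 = 1.761e+05.
Re > 4000 → turbulent. Relative roughness ε/D = 0.000187/0.1 = 0.00187. Haaland: 1/√f = -1.8 log₁₀[(0.00187/3.7)^1.11 + 6.9/1.761e+05] = -1.8 log₁₀[0.000219 + 3.92e-05] = 6.458, so f = 0.02398.
Darcy-Weisbach: ΔP = f(L/D)(ρV²/2) = 0.02398·(166/0.1)·(1760·3.371²/2) = 0.02398·1660·1e+04 = 3.981e+05 Pa.
Q = ṁ/ρ = 46.6/1760 = 0.02648 m³/s.
Pumping power P = QΔP = 0.02648·3.981e+05 = 10540 W = 10.5 kW.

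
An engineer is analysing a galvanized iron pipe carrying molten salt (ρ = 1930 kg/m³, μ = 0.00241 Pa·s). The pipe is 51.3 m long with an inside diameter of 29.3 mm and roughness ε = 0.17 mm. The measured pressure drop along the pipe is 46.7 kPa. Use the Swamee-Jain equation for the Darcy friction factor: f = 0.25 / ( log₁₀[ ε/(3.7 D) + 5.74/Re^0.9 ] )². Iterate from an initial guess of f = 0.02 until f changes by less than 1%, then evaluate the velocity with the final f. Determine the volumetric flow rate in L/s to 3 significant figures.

Rearranging Darcy-Weisbach: V = √(2·ΔP·D/(f·L·ρ)). With ε/D = 0.00017/0.0293 = 0.0058, iterate starting from f = 0.02:
  f = 0.02 → V = √(2·4.67e+04·0.0293/(0.02·51.3·1930)) = 1.176 m/s; Re = ρVD/μ = 2.758e+04; f → 0.03511
  f = 0.03511 → V = 0.8872 m/s; Re = 2.082e+04; f → 0.03599
  f = 0.03599 → V = 0.8764 m/s; Re = 2.056e+04; f → 0.03603
Converged (Δf/f < 1%). With the final f = 0.03603: V = √(2·4.67e+04·0.0293/(0.03603·51.3·1930)) = 0.8759 m/s.
Q = V·A = 0.8759·(π/4·0.0293²) = 0.0005906 m³/s = 0.591 L/s.

Q ≈ 0.591 L/s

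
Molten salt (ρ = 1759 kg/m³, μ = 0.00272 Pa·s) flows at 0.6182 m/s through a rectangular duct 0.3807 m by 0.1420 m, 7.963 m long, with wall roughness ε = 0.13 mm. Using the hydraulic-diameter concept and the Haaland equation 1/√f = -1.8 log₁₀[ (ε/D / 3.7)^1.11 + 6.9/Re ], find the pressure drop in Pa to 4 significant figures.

ΔP ≈ 272.6 Pa

Hydraulic diameter D_h = 4A/P = 4·(0.3807·0.142)/(2·(0.3807+0.142)) = 0.2162/1.045 = 0.2068 m.
Re = ρVD_h/μ = 1759·0.6182·0.2068/0.00272 = 8.269e+04.
ε/D_h = 0.00013/0.2068 = 0.000628; Haaland gives 1/√f = -1.8 log₁₀[6.54e-05+8.34e-05] = 6.889, so f = 0.02107.
ΔP = f(L/D_h)(ρV²/2) = 0.02107·7.963/0.2068·336.1 = 272.6 Pa.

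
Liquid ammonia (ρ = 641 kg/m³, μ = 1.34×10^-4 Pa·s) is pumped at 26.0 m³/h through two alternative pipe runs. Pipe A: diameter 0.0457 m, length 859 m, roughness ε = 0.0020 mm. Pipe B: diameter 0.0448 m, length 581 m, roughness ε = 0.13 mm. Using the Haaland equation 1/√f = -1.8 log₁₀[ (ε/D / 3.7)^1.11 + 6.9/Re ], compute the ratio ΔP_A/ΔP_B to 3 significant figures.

Pipe A: V = Q/A = 0.007222/0.00164 = 4.403 m/s; Re = 9.625e+05; ε/D = 4.38e-05; Haaland → f = 0.01246; ΔP_A = f(L/D)(ρV²/2) = 1.456e+06 Pa.
Pipe B: V = Q/A = 0.007222/0.001576 = 4.582 m/s; Re = 9.819e+05; ε/D = 0.0029; Haaland → f = 0.0261; ΔP_B = f(L/D)(ρV²/2) = 2.277e+06 Pa.
ΔP_A/ΔP_B = 1.456e+06/2.277e+06 = 0.639.

ΔP_A/ΔP_B ≈ 0.639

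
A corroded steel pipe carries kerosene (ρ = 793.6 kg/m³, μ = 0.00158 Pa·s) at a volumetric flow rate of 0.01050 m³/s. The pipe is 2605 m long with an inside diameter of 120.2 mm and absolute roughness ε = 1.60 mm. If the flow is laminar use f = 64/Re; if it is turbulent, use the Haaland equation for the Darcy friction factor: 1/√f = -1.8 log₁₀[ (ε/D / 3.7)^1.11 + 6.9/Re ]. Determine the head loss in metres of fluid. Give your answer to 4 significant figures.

Cross-sectional area A = πD²/4 = π(0.1202)²/4 = 0.01135 m²; mean velocity V = Q/A = 0.0105/0.01135 = 0.9253 m/s.
Reynolds number Re = ρVD/μ = 793.6 · 0.9253 · 0.1202 / 0.00158 = 5.586e+04.
Re > 4000 → turbulent. Relative roughness ε/D = 0.0016/0.1202 = 0.0133. Haaland: 1/√f = -1.8 log₁₀[(0.0133/3.7)^1.11 + 6.9/5.586e+04] = -1.8 log₁₀[0.00194 + 0.000124] = 4.835, so f = 0.04278.
Darcy-Weisbach: ΔP = f(L/D)(ρV²/2) = 0.04278·(2605/0.1202)·(793.6·0.9253²/2) = 0.04278·2.167e+04·339.7 = 3.15e+05 Pa.
Head loss h_f = ΔP/(ρg) = 3.15e+05/(793.6·9.81) = 40.46 m.

h_f ≈ 40.46 m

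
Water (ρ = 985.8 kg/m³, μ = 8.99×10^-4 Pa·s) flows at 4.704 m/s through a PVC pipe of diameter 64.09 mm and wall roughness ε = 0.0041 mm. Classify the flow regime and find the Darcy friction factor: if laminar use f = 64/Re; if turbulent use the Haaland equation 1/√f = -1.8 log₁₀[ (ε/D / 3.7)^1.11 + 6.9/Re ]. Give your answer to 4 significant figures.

f ≈ 0.01469

Re = ρVD/μ = 985.8·4.704·0.06409/0.000899 = 3.306e+05.
Re > 4000 → turbulent. ε/D = 4.1e-06/0.06409 = 6.4e-05; Haaland: 1/√f = -1.8 log₁₀[5.18e-06 + 2.09e-05] = 8.252, so f = 0.01469.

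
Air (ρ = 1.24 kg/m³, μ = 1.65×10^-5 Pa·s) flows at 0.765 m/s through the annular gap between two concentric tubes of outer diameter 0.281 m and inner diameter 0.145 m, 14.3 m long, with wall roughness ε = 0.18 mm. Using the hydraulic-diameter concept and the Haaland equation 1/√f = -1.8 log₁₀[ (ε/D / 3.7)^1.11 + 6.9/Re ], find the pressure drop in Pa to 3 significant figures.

Hydraulic diameter D_h = 4A/P = D_o - D_i = 0.281 - 0.145 = 0.136 m.
Re = ρVD_h/μ = 1.24·0.765·0.136/1.65e-05 = 7819.
ε/D_h = 0.00018/0.136 = 0.00132; Haaland gives 1/√f = -1.8 log₁₀[0.000149+0.000882] = 5.375, so f = 0.03461.
ΔP = f(L/D_h)(ρV²/2) = 0.03461·14.3/0.136·0.3628 = 1.32 Pa.

ΔP ≈ 1.32 Pa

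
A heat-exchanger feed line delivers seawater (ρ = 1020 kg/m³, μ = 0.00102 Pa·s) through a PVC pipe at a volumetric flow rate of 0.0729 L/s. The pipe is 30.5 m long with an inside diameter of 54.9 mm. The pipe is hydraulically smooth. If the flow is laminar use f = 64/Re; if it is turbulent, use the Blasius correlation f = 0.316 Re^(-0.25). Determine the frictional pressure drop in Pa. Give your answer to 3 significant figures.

Q = 0.0729 L/s = 0.0729/1000 = 7.29e-05 m³/s.
Cross-sectional area A = πD²/4 = π(0.0549)²/4 = 0.002367 m²; mean velocity V = Q/A = 7.29e-05/0.002367 = 0.0308 m/s.
Reynolds number Re = ρVD/μ = 1020 · 0.0308 · 0.0549 / 0.00102 = 1691.
Re < 2300 → laminar flow, so f = 64/Re = 64/1691 = 0.03785 (the turbulent correlation is not needed).
Darcy-Weisbach: ΔP = f(L/D)(ρV²/2) = 0.03785·(30.5/0.0549)·(1020·0.0308²/2) = 0.03785·555.6·0.4837 = 10.17 Pa.

ΔP ≈ 10.2 Pa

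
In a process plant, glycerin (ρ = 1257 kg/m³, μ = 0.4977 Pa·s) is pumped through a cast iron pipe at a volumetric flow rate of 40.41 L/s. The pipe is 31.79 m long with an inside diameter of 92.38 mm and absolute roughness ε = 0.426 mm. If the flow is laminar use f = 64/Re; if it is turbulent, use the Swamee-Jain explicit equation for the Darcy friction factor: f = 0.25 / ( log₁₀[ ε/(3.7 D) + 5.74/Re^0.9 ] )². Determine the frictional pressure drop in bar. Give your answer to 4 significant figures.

Q = 40.41 L/s = 40.41/1000 = 0.04041 m³/s.
Cross-sectional area A = πD²/4 = π(0.09238)²/4 = 0.006703 m²; mean velocity V = Q/A = 0.04041/0.006703 = 6.029 m/s.
Reynolds number Re = ρVD/μ = 1257 · 6.029 · 0.09238 / 0.498 = 1407.
Re < 2300 → laminar flow, so f = 64/Re = 64/1407 = 0.0455 (the turbulent correlation is not needed).
Darcy-Weisbach: ΔP = f(L/D)(ρV²/2) = 0.0455·(31.79/0.09238)·(1257·6.029²/2) = 0.0455·344.1·2.285e+04 = 3.577e+05 Pa.
ΔP = 3.577e+05 Pa = 3.577 bar.

ΔP ≈ 3.577 bar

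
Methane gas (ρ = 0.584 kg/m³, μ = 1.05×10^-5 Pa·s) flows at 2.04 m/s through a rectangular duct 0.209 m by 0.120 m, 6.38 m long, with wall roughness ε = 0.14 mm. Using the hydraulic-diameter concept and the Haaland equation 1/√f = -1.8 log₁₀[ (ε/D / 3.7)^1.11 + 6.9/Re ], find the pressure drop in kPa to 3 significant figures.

Hydraulic diameter D_h = 4A/P = 4·(0.209·0.12)/(2·(0.209+0.12)) = 0.1003/0.658 = 0.1525 m.
Re = ρVD_h/μ = 0.584·2.04·0.1525/1.05e-05 = 1.73e+04.
ε/D_h = 0.00014/0.1525 = 0.000918; Haaland gives 1/√f = -1.8 log₁₀[9.96e-05+0.000399] = 5.944, so f = 0.0283.
ΔP = f(L/D_h)(ρV²/2) = 0.0283·6.38/0.1525·1.215 = 1.439 Pa.
ΔP = 0.00144 kPa.

ΔP ≈ 0.00144 kPa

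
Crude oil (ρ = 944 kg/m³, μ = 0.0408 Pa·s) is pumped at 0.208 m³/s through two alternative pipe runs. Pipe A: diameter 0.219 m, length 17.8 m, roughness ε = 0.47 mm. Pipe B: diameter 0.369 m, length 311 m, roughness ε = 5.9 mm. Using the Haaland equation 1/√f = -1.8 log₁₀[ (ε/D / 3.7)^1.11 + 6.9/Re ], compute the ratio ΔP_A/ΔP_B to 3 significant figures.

Pipe A: V = Q/A = 0.208/0.03767 = 5.522 m/s; Re = 2.798e+04; ε/D = 0.00215; Haaland → f = 0.02836; ΔP_A = f(L/D)(ρV²/2) = 3.317e+04 Pa.
Pipe B: V = Q/A = 0.208/0.1069 = 1.945 m/s; Re = 1.661e+04; ε/D = 0.016; Haaland → f = 0.0473; ΔP_B = f(L/D)(ρV²/2) = 7.118e+04 Pa.
ΔP_A/ΔP_B = 3.317e+04/7.118e+04 = 0.466.

ΔP_A/ΔP_B ≈ 0.466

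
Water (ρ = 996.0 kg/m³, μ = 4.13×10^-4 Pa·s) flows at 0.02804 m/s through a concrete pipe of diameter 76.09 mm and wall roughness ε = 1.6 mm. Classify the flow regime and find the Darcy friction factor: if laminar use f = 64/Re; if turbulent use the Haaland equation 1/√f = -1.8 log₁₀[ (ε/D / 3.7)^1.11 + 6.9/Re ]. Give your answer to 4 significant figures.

f ≈ 0.05631

Re = ρVD/μ = 996·0.02804·0.07609/0.000413 = 5145.
Re > 4000 → turbulent. ε/D = 0.0016/0.07609 = 0.021; Haaland: 1/√f = -1.8 log₁₀[0.00322 + 0.00134] = 4.214, so f = 0.05631.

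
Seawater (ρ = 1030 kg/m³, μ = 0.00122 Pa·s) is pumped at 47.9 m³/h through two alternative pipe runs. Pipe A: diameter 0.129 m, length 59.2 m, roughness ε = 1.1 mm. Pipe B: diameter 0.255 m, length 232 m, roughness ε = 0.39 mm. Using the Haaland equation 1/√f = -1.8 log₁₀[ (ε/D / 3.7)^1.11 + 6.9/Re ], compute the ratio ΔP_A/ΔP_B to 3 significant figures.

Pipe A: V = Q/A = 0.01331/0.01307 = 1.018 m/s; Re = 1.109e+05; ε/D = 0.00853; Haaland → f = 0.03657; ΔP_A = f(L/D)(ρV²/2) = 8957 Pa.
Pipe B: V = Q/A = 0.01331/0.05107 = 0.2605 m/s; Re = 5.609e+04; ε/D = 0.00153; Haaland → f = 0.02484; ΔP_B = f(L/D)(ρV²/2) = 789.9 Pa.
ΔP_A/ΔP_B = 8957/789.9 = 11.3.

ΔP_A/ΔP_B ≈ 11.3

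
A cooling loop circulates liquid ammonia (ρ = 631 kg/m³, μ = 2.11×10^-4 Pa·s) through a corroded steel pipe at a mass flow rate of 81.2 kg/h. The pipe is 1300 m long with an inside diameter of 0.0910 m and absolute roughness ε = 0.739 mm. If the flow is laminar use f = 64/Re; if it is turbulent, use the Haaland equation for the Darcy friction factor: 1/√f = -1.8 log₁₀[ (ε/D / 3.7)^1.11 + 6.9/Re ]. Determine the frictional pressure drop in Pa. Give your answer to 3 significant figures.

ΔP ≈ 5.83 Pa

ṁ = 81.2 kg/h = 81.2/3600 = 0.02256 kg/s.
A = πD²/4 = π(0.091)²/4 = 0.006504 m²; mean velocity V = ṁ/(ρA) = 0.02256/(631 · 0.006504) = 0.005496 m/s.
Reynolds number Re = ρVD/μ = 631 · 0.005496 · 0.091 / 0.000211 = 1496.
Re < 2300 → laminar flow, so f = 64/Re = 64/1496 = 0.04279 (the turbulent correlation is not needed).
Darcy-Weisbach: ΔP = f(L/D)(ρV²/2) = 0.04279·(1300/0.091)·(631·0.005496²/2) = 0.04279·1.429e+04·0.00953 = 5.826 Pa.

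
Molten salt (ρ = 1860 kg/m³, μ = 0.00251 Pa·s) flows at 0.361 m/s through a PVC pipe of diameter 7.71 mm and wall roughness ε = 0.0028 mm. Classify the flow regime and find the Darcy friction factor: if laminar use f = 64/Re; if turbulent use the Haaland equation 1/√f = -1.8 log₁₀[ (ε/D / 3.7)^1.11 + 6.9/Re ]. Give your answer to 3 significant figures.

Re = ρVD/μ = 1860·0.361·0.00771/0.00251 = 2063.
Re < 2300 → laminar, so f = 64/Re = 0.03103 (roughness is irrelevant in laminar flow).

f ≈ 0.0310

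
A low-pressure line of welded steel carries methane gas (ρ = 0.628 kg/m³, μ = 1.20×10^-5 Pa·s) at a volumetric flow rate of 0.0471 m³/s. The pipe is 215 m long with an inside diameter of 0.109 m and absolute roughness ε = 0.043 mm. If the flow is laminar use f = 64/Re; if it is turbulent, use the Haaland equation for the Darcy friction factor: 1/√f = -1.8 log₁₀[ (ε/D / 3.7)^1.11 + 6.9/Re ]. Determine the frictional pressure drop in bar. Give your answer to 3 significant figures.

Cross-sectional area A = πD²/4 = π(0.109)²/4 = 0.009331 m²; mean velocity V = Q/A = 0.0471/0.009331 = 5.048 m/s.
Reynolds number Re = ρVD/μ = 0.628 · 5.048 · 0.109 / 1.2e-05 = 2.879e+04.
Re > 4000 → turbulent. Relative roughness ε/D = 4.3e-05/0.109 = 0.000394. Haaland: 1/√f = -1.8 log₁₀[(0.000394/3.7)^1.11 + 6.9/2.879e+04] = -1.8 log₁₀[3.9e-05 + 0.00024] = 6.399, so f = 0.02442.
Darcy-Weisbach: ΔP = f(L/D)(ρV²/2) = 0.02442·(215/0.109)·(0.628·5.048²/2) = 0.02442·1972·8 = 385.4 Pa.
ΔP = 385.4 Pa = 0.00385 bar.

ΔP ≈ 0.00385 bar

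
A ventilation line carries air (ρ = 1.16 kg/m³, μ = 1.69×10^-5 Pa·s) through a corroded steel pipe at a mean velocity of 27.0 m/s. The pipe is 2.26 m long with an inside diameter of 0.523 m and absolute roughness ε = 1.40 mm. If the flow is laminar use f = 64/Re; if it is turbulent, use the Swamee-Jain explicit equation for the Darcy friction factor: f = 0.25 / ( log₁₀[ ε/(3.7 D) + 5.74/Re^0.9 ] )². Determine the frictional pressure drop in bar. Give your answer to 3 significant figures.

Reynolds number Re = ρVD/μ = 1.16 · 27 · 0.523 / 1.69e-05 = 9.693e+05.
Re > 4000 → turbulent. Relative roughness ε/D = 0.0014/0.523 = 0.00268. Swamee-Jain: f = 0.25/(log₁₀[0.00268/3.7 + 5.74/9.693e+05^0.9])² = 0.25/(log₁₀[0.000723 + 2.35e-05])² = 0.25/(-3.127)² = 0.02557.
Darcy-Weisbach: ΔP = f(L/D)(ρV²/2) = 0.02557·(2.26/0.523)·(1.16·27²/2) = 0.02557·4.321·422.8 = 46.72 Pa.
ΔP = 46.72 Pa = 4.67×10^-4 bar.

ΔP ≈ 4.67×10^-4 bar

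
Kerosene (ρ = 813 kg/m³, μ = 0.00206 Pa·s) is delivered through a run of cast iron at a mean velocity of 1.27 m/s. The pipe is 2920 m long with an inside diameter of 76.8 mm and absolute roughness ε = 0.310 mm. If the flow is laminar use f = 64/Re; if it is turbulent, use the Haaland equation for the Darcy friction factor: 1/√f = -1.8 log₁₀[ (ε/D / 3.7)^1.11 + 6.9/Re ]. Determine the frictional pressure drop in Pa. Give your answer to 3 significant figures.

Reynolds number Re = ρVD/μ = 813 · 1.27 · 0.0768 / 0.00206 = 3.849e+04.
Re > 4000 → turbulent. Relative roughness ε/D = 0.00031/0.0768 = 0.00404. Haaland: 1/√f = -1.8 log₁₀[(0.00404/3.7)^1.11 + 6.9/3.849e+04] = -1.8 log₁₀[0.000515 + 0.000179] = 5.685, so f = 0.03094.
Darcy-Weisbach: ΔP = f(L/D)(ρV²/2) = 0.03094·(2920/0.0768)·(813·1.27²/2) = 0.03094·3.802e+04·655.6 = 7.713e+05 Pa.

ΔP ≈ 771000 Pa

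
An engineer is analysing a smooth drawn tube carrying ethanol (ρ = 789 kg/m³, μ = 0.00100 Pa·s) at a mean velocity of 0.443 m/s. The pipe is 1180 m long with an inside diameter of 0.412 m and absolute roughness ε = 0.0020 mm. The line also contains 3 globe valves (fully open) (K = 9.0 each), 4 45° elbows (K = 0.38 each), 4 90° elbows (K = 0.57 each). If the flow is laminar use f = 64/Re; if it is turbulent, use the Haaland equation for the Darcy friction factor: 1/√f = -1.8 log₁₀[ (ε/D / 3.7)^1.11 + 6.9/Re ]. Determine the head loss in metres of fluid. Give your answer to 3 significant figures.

Reynolds number Re = ρVD/μ = 789 · 0.443 · 0.412 / 0.001 = 1.44e+05.
Re > 4000 → turbulent. Relative roughness ε/D = 2e-06/0.412 = 4.85e-06. Haaland: 1/√f = -1.8 log₁₀[(4.85e-06/3.7)^1.11 + 6.9/1.44e+05] = -1.8 log₁₀[2.96e-07 + 4.79e-05] = 7.77, so f = 0.01656.
Total minor-loss coefficient ΣK = 3·9 + 4·0.38 + 4·0.57 = 30.8.
ΔP = [f·L/D + ΣK]·(ρV²/2) = [0.01656·1180/0.412 + 30.8]·(789·0.443²/2) = [47.44 + 30.8]·77.42 = 6057 Pa.
Head loss h_f = ΔP/(ρg) = 6057/(789·9.81) = 0.783 m.

h_f ≈ 0.783 m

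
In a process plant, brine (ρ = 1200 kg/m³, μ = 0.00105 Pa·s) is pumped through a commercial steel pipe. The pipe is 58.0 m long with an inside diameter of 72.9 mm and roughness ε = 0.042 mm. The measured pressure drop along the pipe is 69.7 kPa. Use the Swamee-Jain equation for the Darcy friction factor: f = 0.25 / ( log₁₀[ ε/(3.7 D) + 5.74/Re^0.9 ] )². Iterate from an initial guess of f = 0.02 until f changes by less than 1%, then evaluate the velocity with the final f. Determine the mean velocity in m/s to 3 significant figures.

Rearranging Darcy-Weisbach: V = √(2·ΔP·D/(f·L·ρ)). With ε/D = 4.2e-05/0.0729 = 0.000576, iterate starting from f = 0.02:
  f = 0.02 → V = √(2·6.97e+04·0.0729/(0.02·58·1200)) = 2.702 m/s; Re = ρVD/μ = 2.251e+05; f → 0.01914
  f = 0.01914 → V = 2.762 m/s; Re = 2.301e+05; f → 0.01911
Converged (Δf/f < 1%). With the final f = 0.01911: V = √(2·6.97e+04·0.0729/(0.01911·58·1200)) = 2.764 m/s.

V ≈ 2.76 m/s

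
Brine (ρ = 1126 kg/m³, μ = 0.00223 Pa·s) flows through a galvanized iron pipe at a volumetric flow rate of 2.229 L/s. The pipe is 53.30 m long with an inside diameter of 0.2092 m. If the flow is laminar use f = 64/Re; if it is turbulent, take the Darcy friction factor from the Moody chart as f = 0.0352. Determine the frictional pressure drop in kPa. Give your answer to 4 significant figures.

ΔP ≈ 0.02123 kPa

Q = 2.229 L/s = 2.229/1000 = 0.002229 m³/s.
Cross-sectional area A = πD²/4 = π(0.2092)²/4 = 0.03437 m²; mean velocity V = Q/A = 0.002229/0.03437 = 0.06485 m/s.
Reynolds number Re = ρVD/μ = 1126 · 0.06485 · 0.2092 / 0.00223 = 6850.
Re > 4000 → turbulent; use the Moody-chart value f = 0.0352.
Darcy-Weisbach: ΔP = f(L/D)(ρV²/2) = 0.0352·(53.3/0.2092)·(1126·0.06485²/2) = 0.0352·254.8·2.368 = 21.23 Pa.
ΔP = 21.23 Pa = 0.02123 kPa.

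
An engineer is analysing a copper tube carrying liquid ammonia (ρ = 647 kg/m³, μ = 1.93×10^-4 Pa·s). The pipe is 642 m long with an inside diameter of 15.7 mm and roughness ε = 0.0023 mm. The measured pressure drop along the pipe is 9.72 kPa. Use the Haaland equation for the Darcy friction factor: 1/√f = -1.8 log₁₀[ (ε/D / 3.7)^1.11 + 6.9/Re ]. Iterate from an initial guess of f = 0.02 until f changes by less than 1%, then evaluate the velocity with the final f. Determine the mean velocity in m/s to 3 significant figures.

V ≈ 0.149 m/s

Rearranging Darcy-Weisbach: V = √(2·ΔP·D/(f·L·ρ)). With ε/D = 2.3e-06/0.0157 = 0.000146, iterate starting from f = 0.02:
  f = 0.02 → V = √(2·9720·0.0157/(0.02·642·647)) = 0.1917 m/s; Re = ρVD/μ = 1.009e+04; f → 0.03097
  f = 0.03097 → V = 0.154 m/s; Re = 8107; f → 0.03289
  f = 0.03289 → V = 0.1495 m/s; Re = 7867; f → 0.03317
Converged (Δf/f < 1%). With the final f = 0.03317: V = √(2·9720·0.0157/(0.03317·642·647)) = 0.1488 m/s.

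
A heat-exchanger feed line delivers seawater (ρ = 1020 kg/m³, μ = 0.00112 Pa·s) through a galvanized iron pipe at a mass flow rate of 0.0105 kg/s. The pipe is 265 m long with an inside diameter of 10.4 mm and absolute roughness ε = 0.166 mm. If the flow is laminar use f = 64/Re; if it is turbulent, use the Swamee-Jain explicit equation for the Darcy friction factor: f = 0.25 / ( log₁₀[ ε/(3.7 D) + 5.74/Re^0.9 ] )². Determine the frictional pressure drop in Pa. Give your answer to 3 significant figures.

A = πD²/4 = π(0.0104)²/4 = 8.495e-05 m²; mean velocity V = ṁ/(ρA) = 0.0105/(1020 · 8.495e-05) = 0.1212 m/s.
Reynolds number Re = ρVD/μ = 1020 · 0.1212 · 0.0104 / 0.00112 = 1148.
Re < 2300 → laminar flow, so f = 64/Re = 64/1148 = 0.05576 (the turbulent correlation is not needed).
Darcy-Weisbach: ΔP = f(L/D)(ρV²/2) = 0.05576·(265/0.0104)·(1020·0.1212²/2) = 0.05576·2.548e+04·7.489 = 1.064e+04 Pa.

ΔP ≈ 10600 Pa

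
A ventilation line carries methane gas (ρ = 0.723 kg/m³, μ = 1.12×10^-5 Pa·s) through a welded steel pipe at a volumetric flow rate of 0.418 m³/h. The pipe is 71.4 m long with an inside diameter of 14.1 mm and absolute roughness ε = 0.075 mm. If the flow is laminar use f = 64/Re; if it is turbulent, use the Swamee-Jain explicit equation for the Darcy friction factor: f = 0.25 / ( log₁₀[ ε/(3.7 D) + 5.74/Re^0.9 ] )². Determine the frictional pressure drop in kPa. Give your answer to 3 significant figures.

Q = 0.418 m³/h = 0.418/3600 = 0.0001161 m³/s.
Cross-sectional area A = πD²/4 = π(0.0141)²/4 = 0.0001561 m²; mean velocity V = Q/A = 0.0001161/0.0001561 = 0.7436 m/s.
Reynolds number Re = ρVD/μ = 0.723 · 0.7436 · 0.0141 / 1.12e-05 = 676.8.
Re < 2300 → laminar flow, so f = 64/Re = 64/676.8 = 0.09456 (the turbulent correlation is not needed).
Darcy-Weisbach: ΔP = f(L/D)(ρV²/2) = 0.09456·(71.4/0.0141)·(0.723·0.7436²/2) = 0.09456·5064·0.1999 = 95.71 Pa.
ΔP = 95.71 Pa = 0.0957 kPa.

ΔP ≈ 0.0957 kPa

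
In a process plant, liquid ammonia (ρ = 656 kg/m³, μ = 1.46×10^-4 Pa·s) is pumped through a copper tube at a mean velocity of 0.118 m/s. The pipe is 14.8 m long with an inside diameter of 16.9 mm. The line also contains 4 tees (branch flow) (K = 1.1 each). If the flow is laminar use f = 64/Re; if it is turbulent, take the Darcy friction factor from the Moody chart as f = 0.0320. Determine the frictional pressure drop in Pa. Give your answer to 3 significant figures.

Reynolds number Re = ρVD/μ = 656 · 0.118 · 0.0169 / 0.000146 = 8960.
Re > 4000 → turbulent; use the Moody-chart value f = 0.0320.
Total minor-loss coefficient ΣK = 4·1.1 = 4.4.
ΔP = [f·L/D + ΣK]·(ρV²/2) = [0.032·14.8/0.0169 + 4.4]·(656·0.118²/2) = [28.02 + 4.4]·4.567 = 148.1 Pa.

ΔP ≈ 148 Pa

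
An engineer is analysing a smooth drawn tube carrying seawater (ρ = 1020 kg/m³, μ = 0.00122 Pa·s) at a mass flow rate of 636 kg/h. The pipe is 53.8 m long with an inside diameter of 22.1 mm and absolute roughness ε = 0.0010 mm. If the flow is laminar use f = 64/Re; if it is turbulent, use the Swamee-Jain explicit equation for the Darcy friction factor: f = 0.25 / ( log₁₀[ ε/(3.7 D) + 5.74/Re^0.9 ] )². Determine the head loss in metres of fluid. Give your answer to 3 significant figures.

ṁ = 636 kg/h = 636/3600 = 0.1767 kg/s.
A = πD²/4 = π(0.0221)²/4 = 0.0003836 m²; mean velocity V = ṁ/(ρA) = 0.1767/(1020 · 0.0003836) = 0.4515 m/s.
Reynolds number Re = ρVD/μ = 1020 · 0.4515 · 0.0221 / 0.00122 = 8343.
Re > 4000 → turbulent. Relative roughness ε/D = 1e-06/0.0221 = 4.52e-05. Swamee-Jain: f = 0.25/(log₁₀[4.52e-05/3.7 + 5.74/8343^0.9])² = 0.25/(log₁₀[1.22e-05 + 0.0017])² = 0.25/(-2.767)² = 0.03265.
Darcy-Weisbach: ΔP = f(L/D)(ρV²/2) = 0.03265·(53.8/0.0221)·(1020·0.4515²/2) = 0.03265·2434·104 = 8264 Pa.
Head loss h_f = ΔP/(ρg) = 8264/(1020·9.81) = 0.826 m.

h_f ≈ 0.826 m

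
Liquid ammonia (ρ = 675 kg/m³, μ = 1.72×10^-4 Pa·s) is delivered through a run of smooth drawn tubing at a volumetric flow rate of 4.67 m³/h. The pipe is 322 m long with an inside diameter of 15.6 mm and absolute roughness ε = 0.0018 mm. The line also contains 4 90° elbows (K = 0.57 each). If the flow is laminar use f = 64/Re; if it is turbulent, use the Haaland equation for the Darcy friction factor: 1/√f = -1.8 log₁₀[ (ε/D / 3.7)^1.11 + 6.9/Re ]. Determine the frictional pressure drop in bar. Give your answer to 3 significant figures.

ΔP ≈ 47.7 bar

Q = 4.67 m³/h = 4.67/3600 = 0.001297 m³/s.
Cross-sectional area A = πD²/4 = π(0.0156)²/4 = 0.0001911 m²; mean velocity V = Q/A = 0.001297/0.0001911 = 6.787 m/s.
Reynolds number Re = ρVD/μ = 675 · 6.787 · 0.0156 / 0.000172 = 4.155e+05.
Re > 4000 → turbulent. Relative roughness ε/D = 1.8e-06/0.0156 = 0.000115. Haaland: 1/√f = -1.8 log₁₀[(0.000115/3.7)^1.11 + 6.9/4.155e+05] = -1.8 log₁₀[9.96e-06 + 1.66e-05] = 8.236, so f = 0.01474.
Total minor-loss coefficient ΣK = 4·0.57 = 2.28.
ΔP = [f·L/D + ΣK]·(ρV²/2) = [0.01474·322/0.0156 + 2.28]·(675·6.787²/2) = [304.3 + 2.28]·1.555e+04 = 4.766e+06 Pa.
ΔP = 4.766e+06 Pa = 47.7 bar.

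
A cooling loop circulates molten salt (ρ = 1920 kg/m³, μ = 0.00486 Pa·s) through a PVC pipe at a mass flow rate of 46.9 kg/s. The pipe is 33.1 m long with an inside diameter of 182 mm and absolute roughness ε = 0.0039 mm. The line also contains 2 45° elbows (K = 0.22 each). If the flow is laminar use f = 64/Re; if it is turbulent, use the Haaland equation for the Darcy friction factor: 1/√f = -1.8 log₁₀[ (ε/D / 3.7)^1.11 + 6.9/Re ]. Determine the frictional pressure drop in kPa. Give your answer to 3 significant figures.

A = πD²/4 = π(0.182)²/4 = 0.02602 m²; mean velocity V = ṁ/(ρA) = 46.9/(1920 · 0.02602) = 0.9389 m/s.
Reynolds number Re = ρVD/μ = 1920 · 0.9389 · 0.182 / 0.00486 = 6.751e+04.
Re > 4000 → turbulent. Relative roughness ε/D = 3.9e-06/0.182 = 2.14e-05. Haaland: 1/√f = -1.8 log₁₀[(2.14e-05/3.7)^1.11 + 6.9/6.751e+04] = -1.8 log₁₀[1.54e-06 + 0.000102] = 7.171, so f = 0.01944.
Total minor-loss coefficient ΣK = 2·0.22 = 0.44.
ΔP = [f·L/D + ΣK]·(ρV²/2) = [0.01944·33.1/0.182 + 0.44]·(1920·0.9389²/2) = [3.536 + 0.44]·846.3 = 3365 Pa.
ΔP = 3365 Pa = 3.37 kPa.

ΔP ≈ 3.37 kPa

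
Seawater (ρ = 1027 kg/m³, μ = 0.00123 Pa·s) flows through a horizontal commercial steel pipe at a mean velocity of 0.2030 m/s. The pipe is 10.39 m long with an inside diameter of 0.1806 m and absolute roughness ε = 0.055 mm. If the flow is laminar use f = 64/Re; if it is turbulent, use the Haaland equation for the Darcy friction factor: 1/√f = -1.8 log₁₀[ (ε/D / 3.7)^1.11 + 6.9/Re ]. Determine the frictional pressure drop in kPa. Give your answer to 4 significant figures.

ΔP ≈ 0.02909 kPa

Reynolds number Re = ρVD/μ = 1027 · 0.203 · 0.1806 / 0.00123 = 3.061e+04.
Re > 4000 → turbulent. Relative roughness ε/D = 5.5e-05/0.1806 = 0.000305. Haaland: 1/√f = -1.8 log₁₀[(0.000305/3.7)^1.11 + 6.9/3.061e+04] = -1.8 log₁₀[2.93e-05 + 0.000225] = 6.469, so f = 0.02389.
Darcy-Weisbach: ΔP = f(L/D)(ρV²/2) = 0.02389·(10.39/0.1806)·(1027·0.203²/2) = 0.02389·57.53·21.16 = 29.09 Pa.
ΔP = 29.09 Pa = 0.02909 kPa.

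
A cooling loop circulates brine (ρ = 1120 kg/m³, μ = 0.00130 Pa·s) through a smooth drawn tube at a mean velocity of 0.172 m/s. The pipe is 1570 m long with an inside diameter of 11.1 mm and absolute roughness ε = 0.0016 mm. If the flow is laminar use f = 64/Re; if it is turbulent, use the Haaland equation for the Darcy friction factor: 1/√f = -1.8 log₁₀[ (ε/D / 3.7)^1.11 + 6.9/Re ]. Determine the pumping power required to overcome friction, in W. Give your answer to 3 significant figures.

P ≈ 1.52 W

Reynolds number Re = ρVD/μ = 1120 · 0.172 · 0.0111 / 0.0013 = 1645.
Re < 2300 → laminar flow, so f = 64/Re = 64/1645 = 0.03891 (the turbulent correlation is not needed).
Darcy-Weisbach: ΔP = f(L/D)(ρV²/2) = 0.03891·(1570/0.0111)·(1120·0.172²/2) = 0.03891·1.414e+05·16.57 = 9.117e+04 Pa.
Q = V·A = 0.172·9.677e-05 = 1.664e-05 m³/s.
Pumping power P = QΔP = 1.664e-05·9.117e+04 = 1.518 W = 1.52 W.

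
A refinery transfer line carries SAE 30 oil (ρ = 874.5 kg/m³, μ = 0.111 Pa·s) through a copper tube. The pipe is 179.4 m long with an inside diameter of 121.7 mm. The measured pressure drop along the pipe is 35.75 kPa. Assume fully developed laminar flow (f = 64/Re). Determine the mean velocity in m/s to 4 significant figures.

For laminar flow, f = 64/Re with Re = ρVD/μ, so Darcy-Weisbach reduces to ΔP = 32μLV/D². Solving for V: V = ΔP·D²/(32μL) = 3.575e+04·(0.1217)²/(32·0.111·179.4) = 0.8309 m/s.
Check: Re = ρVD/μ = 874.5·0.8309·0.1217/0.111 = 796.7 < 2300, so the laminar assumption holds.

V ≈ 0.8309 m/s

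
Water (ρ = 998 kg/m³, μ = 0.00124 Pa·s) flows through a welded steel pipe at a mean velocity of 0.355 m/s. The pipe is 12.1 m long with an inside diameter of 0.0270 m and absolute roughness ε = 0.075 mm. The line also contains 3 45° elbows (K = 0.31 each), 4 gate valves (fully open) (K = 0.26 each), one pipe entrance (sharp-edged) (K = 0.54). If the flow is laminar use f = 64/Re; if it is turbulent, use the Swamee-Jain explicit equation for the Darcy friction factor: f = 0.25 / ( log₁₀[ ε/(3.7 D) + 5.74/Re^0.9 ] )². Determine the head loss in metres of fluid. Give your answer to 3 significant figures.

Reynolds number Re = ρVD/μ = 998 · 0.355 · 0.027 / 0.00124 = 7714.
Re > 4000 → turbulent. Relative roughness ε/D = 7.5e-05/0.027 = 0.00278. Swamee-Jain: f = 0.25/(log₁₀[0.00278/3.7 + 5.74/7714^0.9])² = 0.25/(log₁₀[0.000751 + 0.00182])² = 0.25/(-2.59)² = 0.03728.
Total minor-loss coefficient ΣK = 3·0.31 + 4·0.26 + 1·0.54 = 2.51.
ΔP = [f·L/D + ΣK]·(ρV²/2) = [0.03728·12.1/0.027 + 2.51]·(998·0.355²/2) = [16.7 + 2.51]·62.89 = 1208 Pa.
Head loss h_f = ΔP/(ρg) = 1208/(998·9.81) = 0.123 m.

h_f ≈ 0.123 m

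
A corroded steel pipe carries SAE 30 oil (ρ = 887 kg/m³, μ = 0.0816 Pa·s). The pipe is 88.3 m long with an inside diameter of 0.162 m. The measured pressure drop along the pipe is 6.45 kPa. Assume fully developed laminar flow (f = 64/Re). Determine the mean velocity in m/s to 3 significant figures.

For laminar flow, f = 64/Re with Re = ρVD/μ, so Darcy-Weisbach reduces to ΔP = 32μLV/D². Solving for V: V = ΔP·D²/(32μL) = 6450·(0.162)²/(32·0.0816·88.3) = 0.7342 m/s.
Check: Re = ρVD/μ = 887·0.7342·0.162/0.0816 = 1293 < 2300, so the laminar assumption holds.

V ≈ 0.734 m/s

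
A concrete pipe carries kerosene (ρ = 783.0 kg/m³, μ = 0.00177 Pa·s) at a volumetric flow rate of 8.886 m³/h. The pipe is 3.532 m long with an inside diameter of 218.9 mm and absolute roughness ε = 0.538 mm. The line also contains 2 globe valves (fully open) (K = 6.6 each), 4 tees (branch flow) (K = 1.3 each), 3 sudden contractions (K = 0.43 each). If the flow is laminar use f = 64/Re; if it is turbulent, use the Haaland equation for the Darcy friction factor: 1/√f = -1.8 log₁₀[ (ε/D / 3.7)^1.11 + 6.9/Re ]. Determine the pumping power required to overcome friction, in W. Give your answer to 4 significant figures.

P ≈ 0.08438 W

Q = 8.886 m³/h = 8.886/3600 = 0.002468 m³/s.
Cross-sectional area A = πD²/4 = π(0.2189)²/4 = 0.03763 m²; mean velocity V = Q/A = 0.002468/0.03763 = 0.06559 m/s.
Reynolds number Re = ρVD/μ = 783 · 0.06559 · 0.2189 / 0.00177 = 6351.
Re > 4000 → turbulent. Relative roughness ε/D = 0.000538/0.2189 = 0.00246. Haaland: 1/√f = -1.8 log₁₀[(0.00246/3.7)^1.11 + 6.9/6351] = -1.8 log₁₀[0.000297 + 0.00109] = 5.146, so f = 0.03776.
Total minor-loss coefficient ΣK = 2·6.6 + 4·1.3 + 3·0.43 = 19.7.
ΔP = [f·L/D + ΣK]·(ρV²/2) = [0.03776·3.532/0.2189 + 19.7]·(783·0.06559²/2) = [0.6092 + 19.7]·1.684 = 34.19 Pa.
Pumping power P = QΔP = 0.002468·34.19 = 0.084384 W = 0.08438 W.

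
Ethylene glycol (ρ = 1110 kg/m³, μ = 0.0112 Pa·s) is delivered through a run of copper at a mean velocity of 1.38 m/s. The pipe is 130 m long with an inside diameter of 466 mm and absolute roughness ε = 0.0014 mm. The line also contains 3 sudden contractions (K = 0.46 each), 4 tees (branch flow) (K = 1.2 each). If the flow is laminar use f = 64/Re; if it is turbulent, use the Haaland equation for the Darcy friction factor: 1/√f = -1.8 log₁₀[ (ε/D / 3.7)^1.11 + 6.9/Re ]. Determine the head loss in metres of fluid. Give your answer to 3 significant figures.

Reynolds number Re = ρVD/μ = 1110 · 1.38 · 0.466 / 0.0112 = 6.373e+04.
Re > 4000 → turbulent. Relative roughness ε/D = 1.4e-06/0.466 = 3e-06. Haaland: 1/√f = -1.8 log₁₀[(3e-06/3.7)^1.11 + 6.9/6.373e+04] = -1.8 log₁₀[1.74e-07 + 0.000108] = 7.137, so f = 0.01963.
Total minor-loss coefficient ΣK = 3·0.46 + 4·1.2 = 6.18.
ΔP = [f·L/D + ΣK]·(ρV²/2) = [0.01963·130/0.466 + 6.18]·(1110·1.38²/2) = [5.477 + 6.18]·1057 = 1.232e+04 Pa.
Head loss h_f = ΔP/(ρg) = 1.232e+04/(1110·9.81) = 1.13 m.

h_f ≈ 1.13 m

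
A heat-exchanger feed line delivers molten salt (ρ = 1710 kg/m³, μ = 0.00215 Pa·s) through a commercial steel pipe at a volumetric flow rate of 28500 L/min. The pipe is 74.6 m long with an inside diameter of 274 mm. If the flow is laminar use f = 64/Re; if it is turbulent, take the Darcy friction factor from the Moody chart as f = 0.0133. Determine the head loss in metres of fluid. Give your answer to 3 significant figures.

h_f ≈ 12.0 m

Q = 28500 L/min = 28500/60000 = 0.475 m³/s.
Cross-sectional area A = πD²/4 = π(0.274)²/4 = 0.05896 m²; mean velocity V = Q/A = 0.475/0.05896 = 8.056 m/s.
Reynolds number Re = ρVD/μ = 1710 · 8.056 · 0.274 / 0.00215 = 1.756e+06.
Re > 4000 → turbulent; use the Moody-chart value f = 0.0133.
Darcy-Weisbach: ΔP = f(L/D)(ρV²/2) = 0.0133·(74.6/0.274)·(1710·8.056²/2) = 0.0133·272.3·5.548e+04 = 2.009e+05 Pa.
Head loss h_f = ΔP/(ρg) = 2.009e+05/(1710·9.81) = 12.0 m.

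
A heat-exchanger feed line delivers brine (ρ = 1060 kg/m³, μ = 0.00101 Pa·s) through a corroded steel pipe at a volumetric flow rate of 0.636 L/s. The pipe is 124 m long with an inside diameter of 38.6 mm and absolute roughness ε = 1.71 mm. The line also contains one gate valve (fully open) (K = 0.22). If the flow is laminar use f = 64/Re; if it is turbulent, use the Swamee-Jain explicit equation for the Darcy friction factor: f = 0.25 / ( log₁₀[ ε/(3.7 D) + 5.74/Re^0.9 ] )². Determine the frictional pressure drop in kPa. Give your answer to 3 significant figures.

Q = 0.636 L/s = 0.636/1000 = 0.000636 m³/s.
Cross-sectional area A = πD²/4 = π(0.0386)²/4 = 0.00117 m²; mean velocity V = Q/A = 0.000636/0.00117 = 0.5435 m/s.
Reynolds number Re = ρVD/μ = 1060 · 0.5435 · 0.0386 / 0.00101 = 2.202e+04.
Re > 4000 → turbulent. Relative roughness ε/D = 0.00171/0.0386 = 0.0443. Swamee-Jain: f = 0.25/(log₁₀[0.0443/3.7 + 5.74/2.202e+04^0.9])² = 0.25/(log₁₀[0.012 + 0.000709])² = 0.25/(-1.897)² = 0.06948.
Total minor-loss coefficient ΣK = 1·0.22 = 0.22.
ΔP = [f·L/D + ΣK]·(ρV²/2) = [0.06948·124/0.0386 + 0.22]·(1060·0.5435²/2) = [223.2 + 0.22]·156.6 = 3.498e+04 Pa.
ΔP = 3.498e+04 Pa = 35.0 kPa.

ΔP ≈ 35.0 kPa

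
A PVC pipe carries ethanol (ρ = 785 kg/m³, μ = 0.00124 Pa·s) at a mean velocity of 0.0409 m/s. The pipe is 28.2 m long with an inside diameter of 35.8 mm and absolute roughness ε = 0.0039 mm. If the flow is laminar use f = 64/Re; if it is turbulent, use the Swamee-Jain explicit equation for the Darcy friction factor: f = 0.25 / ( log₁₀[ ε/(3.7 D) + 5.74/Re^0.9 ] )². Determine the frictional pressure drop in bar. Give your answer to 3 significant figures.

Reynolds number Re = ρVD/μ = 785 · 0.0409 · 0.0358 / 0.00124 = 926.9.
Re < 2300 → laminar flow, so f = 64/Re = 64/926.9 = 0.06904 (the turbulent correlation is not needed).
Darcy-Weisbach: ΔP = f(L/D)(ρV²/2) = 0.06904·(28.2/0.0358)·(785·0.0409²/2) = 0.06904·787.7·0.6566 = 35.71 Pa.
ΔP = 35.71 Pa = 3.57×10^-4 bar.

ΔP ≈ 3.57×10^-4 bar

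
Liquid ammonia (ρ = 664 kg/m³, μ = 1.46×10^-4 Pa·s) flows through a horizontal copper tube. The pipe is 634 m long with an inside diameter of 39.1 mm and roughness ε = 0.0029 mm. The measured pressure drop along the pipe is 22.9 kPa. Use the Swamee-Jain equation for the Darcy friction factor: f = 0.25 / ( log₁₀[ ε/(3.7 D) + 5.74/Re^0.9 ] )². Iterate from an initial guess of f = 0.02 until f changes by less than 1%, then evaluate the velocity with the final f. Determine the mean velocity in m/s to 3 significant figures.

Rearranging Darcy-Weisbach: V = √(2·ΔP·D/(f·L·ρ)). With ε/D = 2.9e-06/0.0391 = 7.42e-05, iterate starting from f = 0.02:
  f = 0.02 → V = √(2·2.29e+04·0.0391/(0.02·634·664)) = 0.4612 m/s; Re = ρVD/μ = 8.201e+04; f → 0.01902
  f = 0.01902 → V = 0.4729 m/s; Re = 8.409e+04; f → 0.01893
Converged (Δf/f < 1%). With the final f = 0.01893: V = √(2·2.29e+04·0.0391/(0.01893·634·664)) = 0.4741 m/s.

V ≈ 0.474 m/s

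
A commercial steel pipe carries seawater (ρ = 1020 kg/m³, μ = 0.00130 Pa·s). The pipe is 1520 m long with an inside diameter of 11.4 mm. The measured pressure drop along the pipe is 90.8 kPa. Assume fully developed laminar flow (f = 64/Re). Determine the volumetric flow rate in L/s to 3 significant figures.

For laminar flow, f = 64/Re with Re = ρVD/μ, so Darcy-Weisbach reduces to ΔP = 32μLV/D². Solving for V: V = ΔP·D²/(32μL) = 9.08e+04·(0.0114)²/(32·0.0013·1520) = 0.1866 m/s.
Check: Re = ρVD/μ = 1020·0.1866·0.0114/0.0013 = 1669 < 2300, so the laminar assumption holds.
Q = V·A = 0.1866·(π/4·0.0114²) = 1.905e-05 m³/s = 0.0190 L/s.

Q ≈ 0.0190 L/s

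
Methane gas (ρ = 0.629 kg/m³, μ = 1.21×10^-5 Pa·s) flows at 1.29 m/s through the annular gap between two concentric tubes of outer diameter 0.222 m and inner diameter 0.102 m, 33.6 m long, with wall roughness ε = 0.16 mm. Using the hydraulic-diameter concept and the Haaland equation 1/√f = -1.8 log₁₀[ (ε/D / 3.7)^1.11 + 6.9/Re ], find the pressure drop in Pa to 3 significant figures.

Hydraulic diameter D_h = 4A/P = D_o - D_i = 0.222 - 0.102 = 0.12 m.
Re = ρVD_h/μ = 0.629·1.29·0.12/1.21e-05 = 8047.
ε/D_h = 0.00016/0.12 = 0.00133; Haaland gives 1/√f = -1.8 log₁₀[0.000151+0.000857] = 5.394, so f = 0.03437.
ΔP = f(L/D_h)(ρV²/2) = 0.03437·33.6/0.12·0.5234 = 5.037 Pa.

ΔP ≈ 5.04 Pa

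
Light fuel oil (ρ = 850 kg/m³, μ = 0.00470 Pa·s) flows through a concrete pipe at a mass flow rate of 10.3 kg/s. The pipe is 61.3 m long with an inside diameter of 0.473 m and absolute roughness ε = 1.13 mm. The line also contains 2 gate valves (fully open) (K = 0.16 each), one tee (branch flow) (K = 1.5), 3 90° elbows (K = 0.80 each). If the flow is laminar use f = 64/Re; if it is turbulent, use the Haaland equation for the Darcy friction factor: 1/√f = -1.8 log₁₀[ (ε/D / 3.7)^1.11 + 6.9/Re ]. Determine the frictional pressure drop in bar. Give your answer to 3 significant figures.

ΔP ≈ 1.86×10^-4 bar

A = πD²/4 = π(0.473)²/4 = 0.1757 m²; mean velocity V = ṁ/(ρA) = 10.3/(850 · 0.1757) = 0.06896 m/s.
Reynolds number Re = ρVD/μ = 850 · 0.06896 · 0.473 / 0.0047 = 5899.
Re > 4000 → turbulent. Relative roughness ε/D = 0.00113/0.473 = 0.00239. Haaland: 1/√f = -1.8 log₁₀[(0.00239/3.7)^1.11 + 6.9/5899] = -1.8 log₁₀[0.000288 + 0.00117] = 5.106, so f = 0.03836.
Total minor-loss coefficient ΣK = 2·0.16 + 1·1.5 + 3·0.8 = 4.22.
ΔP = [f·L/D + ΣK]·(ρV²/2) = [0.03836·61.3/0.473 + 4.22]·(850·0.06896²/2) = [4.972 + 4.22]·2.021 = 18.58 Pa.
ΔP = 18.58 Pa = 1.86×10^-4 bar.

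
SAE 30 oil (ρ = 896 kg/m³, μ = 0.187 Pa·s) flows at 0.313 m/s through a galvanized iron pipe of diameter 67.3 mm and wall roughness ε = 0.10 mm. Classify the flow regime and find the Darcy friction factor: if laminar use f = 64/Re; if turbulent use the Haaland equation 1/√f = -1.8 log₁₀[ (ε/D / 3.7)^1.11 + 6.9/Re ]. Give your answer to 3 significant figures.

Re = ρVD/μ = 896·0.313·0.0673/0.187 = 100.9.
Re < 2300 → laminar, so f = 64/Re = 0.6341 (roughness is irrelevant in laminar flow).

f ≈ 0.634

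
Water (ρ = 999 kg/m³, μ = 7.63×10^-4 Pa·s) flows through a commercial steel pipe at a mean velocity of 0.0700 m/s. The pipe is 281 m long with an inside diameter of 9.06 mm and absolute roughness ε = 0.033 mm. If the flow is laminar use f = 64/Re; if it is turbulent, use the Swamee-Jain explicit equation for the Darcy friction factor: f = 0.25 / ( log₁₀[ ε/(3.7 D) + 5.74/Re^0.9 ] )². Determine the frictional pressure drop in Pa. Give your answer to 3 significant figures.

ΔP ≈ 5850 Pa

Reynolds number Re = ρVD/μ = 999 · 0.07 · 0.00906 / 0.000763 = 830.4.
Re < 2300 → laminar flow, so f = 64/Re = 64/830.4 = 0.07707 (the turbulent correlation is not needed).
Darcy-Weisbach: ΔP = f(L/D)(ρV²/2) = 0.07707·(281/0.00906)·(999·0.07²/2) = 0.07707·3.102e+04·2.448 = 5851 Pa.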